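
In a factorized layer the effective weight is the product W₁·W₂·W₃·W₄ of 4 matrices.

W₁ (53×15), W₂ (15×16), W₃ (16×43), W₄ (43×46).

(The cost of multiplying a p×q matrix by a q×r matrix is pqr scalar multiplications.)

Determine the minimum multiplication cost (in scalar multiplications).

76560

Adjacent pairs: W₁W₂ = 53·15·16 = 12720; W₂W₃ = 15·16·43 = 10320; W₃W₄ = 16·43·46 = 31648.
Length 3: W₁..W₃: k=1: 0+10320+53·15·43=44505; k=2: 12720+0+53·16·43=49184 → min 44505 | W₂..W₄: k=2: 0+31648+15·16·46=42688; k=3: 10320+0+15·43·46=39990 → min 39990.
Length 4: W₁..W₄: k=1: 0+39990+53·15·46=76560; k=2: 12720+31648+53·16·46=83376; k=3: 44505+0+53·43·46=149339 → min 76560.
Optimal order: (W₁·((W₂·W₃)·W₄)) with cost 76560.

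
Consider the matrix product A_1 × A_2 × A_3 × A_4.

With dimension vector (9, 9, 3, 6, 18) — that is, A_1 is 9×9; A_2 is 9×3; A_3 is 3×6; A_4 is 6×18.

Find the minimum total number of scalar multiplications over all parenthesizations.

1053

Adjacent pairs: A_1A_2 = 9·9·3 = 243; A_2A_3 = 9·3·6 = 162; A_3A_4 = 3·6·18 = 324.
Length 3: A_1..A_3: k=1: 0+162+9·9·6=648; k=2: 243+0+9·3·6=405 → min 405 | A_2..A_4: k=2: 0+324+9·3·18=810; k=3: 162+0+9·6·18=1134 → min 810.
Length 4: A_1..A_4: k=1: 0+810+9·9·18=2268; k=2: 243+324+9·3·18=1053; k=3: 405+0+9·6·18=1377 → min 1053.
Optimal order: ((A_1 × A_2) × (A_3 × A_4)) with cost 1053.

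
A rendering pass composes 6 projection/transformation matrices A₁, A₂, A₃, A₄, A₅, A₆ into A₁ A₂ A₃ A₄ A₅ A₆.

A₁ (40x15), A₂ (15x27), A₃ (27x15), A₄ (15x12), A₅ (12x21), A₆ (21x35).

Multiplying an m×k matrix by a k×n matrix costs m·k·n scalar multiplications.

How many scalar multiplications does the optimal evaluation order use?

41595

Adjacent pairs: A₁A₂ = 40·15·27 = 16200; A₂A₃ = 15·27·15 = 6075; A₃A₄ = 27·15·12 = 4860; A₄A₅ = 15·12·21 = 3780; A₅A₆ = 12·21·35 = 8820.
Length 3: A₁..A₃: k=1: 0+6075+40·15·15=15075; k=2: 16200+0+40·27·15=32400 → min 15075 | A₂..A₄: k=2: 0+4860+15·27·12=9720; k=3: 6075+0+15·15·12=8775 → min 8775 | A₃..A₅: k=3: 0+3780+27·15·21=12285; k=4: 4860+0+27·12·21=11664 → min 11664 | A₄..A₆: k=4: 0+8820+15·12·35=15120; k=5: 3780+0+15·21·35=14805 → min 14805.
Length 4: A₁..A₄: k=1: 0+8775+40·15·12=15975; k=2: 16200+4860+40·27·12=34020; k=3: 15075+0+40·15·12=22275 → min 15975 | A₂..A₅: k=2: 0+11664+15·27·21=20169; k=3: 6075+3780+15·15·21=14580; k=4: 8775+0+15·12·21=12555 → min 12555 | A₃..A₆: k=3: 0+14805+27·15·35=28980; k=4: 4860+8820+27·12·35=25020; k=5: 11664+0+27·21·35=31509 → min 25020.
Length 5: A₁..A₅: k=1: 0+12555+40·15·21=25155; k=2: 16200+11664+40·27·21=50544; k=3: 15075+3780+40·15·21=31455; k=4: 15975+0+40·12·21=26055 → min 25155 | A₂..A₆: k=2: 0+25020+15·27·35=39195; k=3: 6075+14805+15·15·35=28755; k=4: 8775+8820+15·12·35=23895; k=5: 12555+0+15·21·35=23580 → min 23580.
Length 6: A₁..A₆: k=1: 0+23580+40·15·35=44580; k=2: 16200+25020+40·27·35=79020; k=3: 15075+14805+40·15·35=50880; k=4: 15975+8820+40·12·35=41595; k=5: 25155+0+40·21·35=54555 → min 41595.
Optimal order: ((A₁ ((A₂ A₃) A₄)) (A₅ A₆)) with cost 41595.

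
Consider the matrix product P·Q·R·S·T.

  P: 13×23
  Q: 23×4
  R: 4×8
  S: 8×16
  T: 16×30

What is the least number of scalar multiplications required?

Adjacent pairs: PQ = 13·23·4 = 1196; QR = 23·4·8 = 736; RS = 4·8·16 = 512; ST = 8·16·30 = 3840.
Length 3: P..R: k=1: 0+736+13·23·8=3128; k=2: 1196+0+13·4·8=1612 → min 1612 | Q..S: k=2: 0+512+23·4·16=1984; k=3: 736+0+23·8·16=3680 → min 1984 | R..T: k=3: 0+3840+4·8·30=4800; k=4: 512+0+4·16·30=2432 → min 2432.
Length 4: P..S: k=1: 0+1984+13·23·16=6768; k=2: 1196+512+13·4·16=2540; k=3: 1612+0+13·8·16=3276 → min 2540 | Q..T: k=2: 0+2432+23·4·30=5192; k=3: 736+3840+23·8·30=10096; k=4: 1984+0+23·16·30=13024 → min 5192.
Length 5: P..T: k=1: 0+5192+13·23·30=14162; k=2: 1196+2432+13·4·30=5188; k=3: 1612+3840+13·8·30=8572; k=4: 2540+0+13·16·30=8780 → min 5188.
Optimal order: ((P·Q)·((R·S)·T)) with cost 5188.

5188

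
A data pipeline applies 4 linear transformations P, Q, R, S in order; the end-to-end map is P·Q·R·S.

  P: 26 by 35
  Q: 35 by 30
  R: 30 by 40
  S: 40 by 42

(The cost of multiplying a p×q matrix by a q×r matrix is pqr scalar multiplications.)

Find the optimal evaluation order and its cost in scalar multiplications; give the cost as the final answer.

Adjacent pairs: PQ = 26·35·30 = 27300; QR = 35·30·40 = 42000; RS = 30·40·42 = 50400.
Length 3: P..R: k=1: 0+42000+26·35·40=78400; k=2: 27300+0+26·30·40=58500 → min 58500 | Q..S: k=2: 0+50400+35·30·42=94500; k=3: 42000+0+35·40·42=100800 → min 94500.
Length 4: P..S: k=1: 0+94500+26·35·42=132720; k=2: 27300+50400+26·30·42=110460; k=3: 58500+0+26·40·42=102180 → min 102180.
Optimal parenthesization: (((P·Q)·R)·S) with cost 102180.

102180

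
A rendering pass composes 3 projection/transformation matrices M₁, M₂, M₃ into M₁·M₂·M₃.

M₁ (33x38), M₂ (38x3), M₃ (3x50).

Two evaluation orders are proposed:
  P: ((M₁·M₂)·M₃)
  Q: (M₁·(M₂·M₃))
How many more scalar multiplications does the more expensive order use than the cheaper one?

Order P = ((M₁·M₂)·M₃): (M₁·M₂): 33×38 by 38×3 → 33×3, cost 33·38·3 = 3762; ((M₁·M₂)·M₃): 33×3 by 3×50 → 33×50, cost 33·3·50 = 4950; cumulative 8712. Total 8712.
Order Q = (M₁·(M₂·M₃)): (M₂·M₃): 38×3 by 3×50 → 38×50, cost 38·3·50 = 5700; (M₁·(M₂·M₃)): 33×38 by 38×50 → 33×50, cost 33·38·50 = 62700; cumulative 68400. Total 68400.
Difference: |8712 − 68400| = 59688.

59688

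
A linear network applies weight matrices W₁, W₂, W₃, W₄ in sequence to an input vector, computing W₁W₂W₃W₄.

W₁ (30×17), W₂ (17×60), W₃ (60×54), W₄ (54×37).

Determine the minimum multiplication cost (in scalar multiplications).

107916

Adjacent pairs: W₁W₂ = 30·17·60 = 30600; W₂W₃ = 17·60·54 = 55080; W₃W₄ = 60·54·37 = 119880.
Length 3: W₁..W₃: k=1: 0+55080+30·17·54=82620; k=2: 30600+0+30·60·54=127800 → min 82620 | W₂..W₄: k=2: 0+119880+17·60·37=157620; k=3: 55080+0+17·54·37=89046 → min 89046.
Length 4: W₁..W₄: k=1: 0+89046+30·17·37=107916; k=2: 30600+119880+30·60·37=217080; k=3: 82620+0+30·54·37=142560 → min 107916.
Optimal order: (W₁((W₂W₃)W₄)) with cost 107916.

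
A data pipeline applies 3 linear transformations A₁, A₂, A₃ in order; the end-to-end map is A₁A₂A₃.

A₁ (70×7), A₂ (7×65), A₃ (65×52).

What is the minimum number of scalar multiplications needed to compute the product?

Order (A₁(A₂A₃)): (A₂A₃): 7×65 by 65×52 → 7×52, cost 7·65·52 = 23660; (A₁(A₂A₃)): 70×7 by 7×52 → 70×52, cost 70·7·52 = 25480; cumulative 49140. Total 49140.
Order ((A₁A₂)A₃): (A₁A₂): 70×7 by 7×65 → 70×65, cost 70·7·65 = 31850; ((A₁A₂)A₃): 70×65 by 65×52 → 70×52, cost 70·65·52 = 236600; cumulative 268450. Total 268450.
Minimum: 49140.

49140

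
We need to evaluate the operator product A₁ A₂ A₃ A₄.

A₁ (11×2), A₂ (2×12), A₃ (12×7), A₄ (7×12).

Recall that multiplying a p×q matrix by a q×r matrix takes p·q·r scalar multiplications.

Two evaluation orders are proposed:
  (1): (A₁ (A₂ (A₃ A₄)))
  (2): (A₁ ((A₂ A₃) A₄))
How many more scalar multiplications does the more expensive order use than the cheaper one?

Order (1) = (A₁ (A₂ (A₃ A₄))): (A₃ A₄): 12×7 by 7×12 → 12×12, cost 12·7·12 = 1008; (A₂ (A₃ A₄)): 2×12 by 12×12 → 2×12, cost 2·12·12 = 288; cumulative 1296; (A₁ (A₂ (A₃ A₄))): 11×2 by 2×12 → 11×12, cost 11·2·12 = 264; cumulative 1560. Total 1560.
Order (2) = (A₁ ((A₂ A₃) A₄)): (A₂ A₃): 2×12 by 12×7 → 2×7, cost 2·12·7 = 168; ((A₂ A₃) A₄): 2×7 by 7×12 → 2×12, cost 2·7·12 = 168; cumulative 336; (A₁ ((A₂ A₃) A₄)): 11×2 by 2×12 → 11×12, cost 11·2·12 = 264; cumulative 600. Total 600.
Difference: |1560 − 600| = 960.

960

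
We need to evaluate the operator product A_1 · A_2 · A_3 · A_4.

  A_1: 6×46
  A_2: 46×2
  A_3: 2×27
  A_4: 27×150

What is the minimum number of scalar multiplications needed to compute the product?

10452

Adjacent pairs: A_1A_2 = 6·46·2 = 552; A_2A_3 = 46·2·27 = 2484; A_3A_4 = 2·27·150 = 8100.
Length 3: A_1..A_3: k=1: 0+2484+6·46·27=9936; k=2: 552+0+6·2·27=876 → min 876 | A_2..A_4: k=2: 0+8100+46·2·150=21900; k=3: 2484+0+46·27·150=188784 → min 21900.
Length 4: A_1..A_4: k=1: 0+21900+6·46·150=63300; k=2: 552+8100+6·2·150=10452; k=3: 876+0+6·27·150=25176 → min 10452.
Optimal order: ((A_1 · A_2) · (A_3 · A_4)) with cost 10452.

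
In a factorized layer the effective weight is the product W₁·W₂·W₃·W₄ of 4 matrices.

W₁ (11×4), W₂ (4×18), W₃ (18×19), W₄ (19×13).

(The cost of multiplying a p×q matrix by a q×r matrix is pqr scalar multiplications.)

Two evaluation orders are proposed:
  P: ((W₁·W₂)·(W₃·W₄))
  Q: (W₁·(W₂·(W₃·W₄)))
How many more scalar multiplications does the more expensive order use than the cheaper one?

Order P = ((W₁·W₂)·(W₃·W₄)): (W₁·W₂): 11×4 by 4×18 → 11×18, cost 11·4·18 = 792; (W₃·W₄): 18×19 by 19×13 → 18×13, cost 18·19·13 = 4446; ((W₁·W₂)·(W₃·W₄)): 11×18 by 18×13 → 11×13, cost 11·18·13 = 2574; cumulative 7812. Total 7812.
Order Q = (W₁·(W₂·(W₃·W₄))): (W₃·W₄): 18×19 by 19×13 → 18×13, cost 18·19·13 = 4446; (W₂·(W₃·W₄)): 4×18 by 18×13 → 4×13, cost 4·18·13 = 936; cumulative 5382; (W₁·(W₂·(W₃·W₄))): 11×4 by 4×13 → 11×13, cost 11·4·13 = 572; cumulative 5954. Total 5954.
Difference: |7812 − 5954| = 1858.

1858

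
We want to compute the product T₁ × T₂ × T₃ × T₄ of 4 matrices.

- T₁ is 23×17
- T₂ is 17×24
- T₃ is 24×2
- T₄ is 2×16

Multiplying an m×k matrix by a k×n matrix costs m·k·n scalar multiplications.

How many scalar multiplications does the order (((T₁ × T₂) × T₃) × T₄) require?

11224

(T₁ × T₂): 23×17 by 17×24 → 23×24, cost 23·17·24 = 9384
((T₁ × T₂) × T₃): 23×24 by 24×2 → 23×2, cost 23·24·2 = 1104; cumulative 10488
(((T₁ × T₂) × T₃) × T₄): 23×2 by 2×16 → 23×16, cost 23·2·16 = 736; cumulative 11224
Total: 11224 scalar multiplications.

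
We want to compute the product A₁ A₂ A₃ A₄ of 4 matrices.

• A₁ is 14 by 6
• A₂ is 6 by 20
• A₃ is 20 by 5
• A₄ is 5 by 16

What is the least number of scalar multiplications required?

Adjacent pairs: A₁A₂ = 14·6·20 = 1680; A₂A₃ = 6·20·5 = 600; A₃A₄ = 20·5·16 = 1600.
Length 3: A₁..A₃: k=1: 0+600+14·6·5=1020; k=2: 1680+0+14·20·5=3080 → min 1020 | A₂..A₄: k=2: 0+1600+6·20·16=3520; k=3: 600+0+6·5·16=1080 → min 1080.
Length 4: A₁..A₄: k=1: 0+1080+14·6·16=2424; k=2: 1680+1600+14·20·16=7760; k=3: 1020+0+14·5·16=2140 → min 2140.
Optimal order: ((A₁ (A₂ A₃)) A₄) with cost 2140.

2140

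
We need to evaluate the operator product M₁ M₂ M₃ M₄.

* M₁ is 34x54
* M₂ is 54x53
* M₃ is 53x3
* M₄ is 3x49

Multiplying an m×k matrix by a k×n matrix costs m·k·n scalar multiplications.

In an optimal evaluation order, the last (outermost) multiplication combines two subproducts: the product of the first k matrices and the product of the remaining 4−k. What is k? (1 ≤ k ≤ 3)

3

Adjacent pairs: M₁M₂ = 34·54·53 = 97308; M₂M₃ = 54·53·3 = 8586; M₃M₄ = 53·3·49 = 7791.
Length 3: M₁..M₃: k=1: 0+8586+34·54·3=14094; k=2: 97308+0+34·53·3=102714 → min 14094 | M₂..M₄: k=2: 0+7791+54·53·49=148029; k=3: 8586+0+54·3·49=16524 → min 16524.
Top-level splits: k=1: (M₁..M₁)·(M₂..M₄) → 0+16524+34·54·49 = 106488; k=2: (M₁..M₂)·(M₃..M₄) → 97308+7791+34·53·49 = 193397; k=3: (M₁..M₃)·(M₄..M₄) → 14094+0+34·3·49 = 19092.
Best split is after M₃, i.e. k = 3.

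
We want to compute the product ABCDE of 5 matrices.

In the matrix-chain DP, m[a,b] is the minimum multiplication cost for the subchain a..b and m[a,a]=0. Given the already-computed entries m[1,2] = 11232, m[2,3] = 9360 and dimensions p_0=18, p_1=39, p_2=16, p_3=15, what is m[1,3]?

m[1,3] = min over k∈[1,2] of m[1,k]+m[k+1,3]+p_{0}·p_k·p_{3}.
k=1: 0 + 9360 + 18·39·15 = 19890; k=2: 11232 + 0 + 18·16·15 = 15552.
Minimum: 15552 at k=2.

15552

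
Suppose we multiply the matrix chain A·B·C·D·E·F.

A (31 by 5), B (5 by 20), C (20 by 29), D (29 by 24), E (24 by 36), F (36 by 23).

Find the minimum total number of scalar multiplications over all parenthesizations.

18405

Adjacent pairs: AB = 31·5·20 = 3100; BC = 5·20·29 = 2900; CD = 20·29·24 = 13920; DE = 29·24·36 = 25056; EF = 24·36·23 = 19872.
Length 3: A..C: k=1: 0+2900+31·5·29=7395; k=2: 3100+0+31·20·29=21080 → min 7395 | B..D: k=2: 0+13920+5·20·24=16320; k=3: 2900+0+5·29·24=6380 → min 6380 | C..E: k=3: 0+25056+20·29·36=45936; k=4: 13920+0+20·24·36=31200 → min 31200 | D..F: k=4: 0+19872+29·24·23=35880; k=5: 25056+0+29·36·23=49068 → min 35880.
Length 4: A..D: k=1: 0+6380+31·5·24=10100; k=2: 3100+13920+31·20·24=31900; k=3: 7395+0+31·29·24=28971 → min 10100 | B..E: k=2: 0+31200+5·20·36=34800; k=3: 2900+25056+5·29·36=33176; k=4: 6380+0+5·24·36=10700 → min 10700 | C..F: k=3: 0+35880+20·29·23=49220; k=4: 13920+19872+20·24·23=44832; k=5: 31200+0+20·36·23=47760 → min 44832.
Length 5: A..E: k=1: 0+10700+31·5·36=16280; k=2: 3100+31200+31·20·36=56620; k=3: 7395+25056+31·29·36=64815; k=4: 10100+0+31·24·36=36884 → min 16280 | B..F: k=2: 0+44832+5·20·23=47132; k=3: 2900+35880+5·29·23=42115; k=4: 6380+19872+5·24·23=29012; k=5: 10700+0+5·36·23=14840 → min 14840.
Length 6: A..F: k=1: 0+14840+31·5·23=18405; k=2: 3100+44832+31·20·23=62192; k=3: 7395+35880+31·29·23=63952; k=4: 10100+19872+31·24·23=47084; k=5: 16280+0+31·36·23=41948 → min 18405.
Optimal order: (A·((((B·C)·D)·E)·F)) with cost 18405.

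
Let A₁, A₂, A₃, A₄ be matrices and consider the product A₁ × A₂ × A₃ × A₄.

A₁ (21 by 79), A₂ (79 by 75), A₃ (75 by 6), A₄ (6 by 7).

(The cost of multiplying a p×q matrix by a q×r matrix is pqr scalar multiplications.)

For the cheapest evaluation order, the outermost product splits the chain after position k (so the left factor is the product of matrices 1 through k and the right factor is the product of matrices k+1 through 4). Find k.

Adjacent pairs: A₁A₂ = 21·79·75 = 124425; A₂A₃ = 79·75·6 = 35550; A₃A₄ = 75·6·7 = 3150.
Length 3: A₁..A₃: k=1: 0+35550+21·79·6=45504; k=2: 124425+0+21·75·6=133875 → min 45504 | A₂..A₄: k=2: 0+3150+79·75·7=44625; k=3: 35550+0+79·6·7=38868 → min 38868.
Top-level splits: k=1: (A₁..A₁)·(A₂..A₄) → 0+38868+21·79·7 = 50481; k=2: (A₁..A₂)·(A₃..A₄) → 124425+3150+21·75·7 = 138600; k=3: (A₁..A₃)·(A₄..A₄) → 45504+0+21·6·7 = 46386.
Best split is after A₃, i.e. k = 3.

3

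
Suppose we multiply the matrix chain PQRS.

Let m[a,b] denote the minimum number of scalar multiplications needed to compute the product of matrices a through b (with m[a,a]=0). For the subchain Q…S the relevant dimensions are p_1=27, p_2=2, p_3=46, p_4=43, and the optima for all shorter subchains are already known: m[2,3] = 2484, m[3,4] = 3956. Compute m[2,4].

6278

m[2,4] = min over k∈[2,3] of m[2,k]+m[k+1,4]+p_{1}·p_k·p_{4}.
k=2: 0 + 3956 + 27·2·43 = 6278; k=3: 2484 + 0 + 27·46·43 = 55890.
Minimum: 6278 at k=2.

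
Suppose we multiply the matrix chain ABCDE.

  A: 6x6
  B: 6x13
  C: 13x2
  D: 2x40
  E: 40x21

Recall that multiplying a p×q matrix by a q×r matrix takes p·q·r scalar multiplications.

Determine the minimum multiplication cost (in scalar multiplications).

2160

Adjacent pairs: AB = 6·6·13 = 468; BC = 6·13·2 = 156; CD = 13·2·40 = 1040; DE = 2·40·21 = 1680.
Length 3: A..C: k=1: 0+156+6·6·2=228; k=2: 468+0+6·13·2=624 → min 228 | B..D: k=2: 0+1040+6·13·40=4160; k=3: 156+0+6·2·40=636 → min 636 | C..E: k=3: 0+1680+13·2·21=2226; k=4: 1040+0+13·40·21=11960 → min 2226.
Length 4: A..D: k=1: 0+636+6·6·40=2076; k=2: 468+1040+6·13·40=4628; k=3: 228+0+6·2·40=708 → min 708 | B..E: k=2: 0+2226+6·13·21=3864; k=3: 156+1680+6·2·21=2088; k=4: 636+0+6·40·21=5676 → min 2088.
Length 5: A..E: k=1: 0+2088+6·6·21=2844; k=2: 468+2226+6·13·21=4332; k=3: 228+1680+6·2·21=2160; k=4: 708+0+6·40·21=5748 → min 2160.
Optimal order: ((A(BC))(DE)) with cost 2160.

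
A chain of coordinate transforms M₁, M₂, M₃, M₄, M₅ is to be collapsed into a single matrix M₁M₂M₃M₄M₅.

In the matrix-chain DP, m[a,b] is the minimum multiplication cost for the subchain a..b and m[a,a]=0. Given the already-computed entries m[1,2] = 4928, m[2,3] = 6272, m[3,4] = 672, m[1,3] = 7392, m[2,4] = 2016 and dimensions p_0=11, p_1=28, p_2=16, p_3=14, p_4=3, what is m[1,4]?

2940

m[1,4] = min over k∈[1,3] of m[1,k]+m[k+1,4]+p_{0}·p_k·p_{4}.
k=1: 0 + 2016 + 11·28·3 = 2940; k=2: 4928 + 672 + 11·16·3 = 6128; k=3: 7392 + 0 + 11·14·3 = 7854.
Minimum: 2940 at k=1.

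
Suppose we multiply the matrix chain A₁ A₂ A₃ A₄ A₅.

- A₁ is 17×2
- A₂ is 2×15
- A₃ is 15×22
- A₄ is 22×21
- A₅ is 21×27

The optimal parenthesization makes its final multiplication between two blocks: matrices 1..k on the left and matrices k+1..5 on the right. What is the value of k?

1

Adjacent pairs: A₁A₂ = 17·2·15 = 510; A₂A₃ = 2·15·22 = 660; A₃A₄ = 15·22·21 = 6930; A₄A₅ = 22·21·27 = 12474.
Length 3: A₁..A₃: k=1: 0+660+17·2·22=1408; k=2: 510+0+17·15·22=6120 → min 1408 | A₂..A₄: k=2: 0+6930+2·15·21=7560; k=3: 660+0+2·22·21=1584 → min 1584 | A₃..A₅: k=3: 0+12474+15·22·27=21384; k=4: 6930+0+15·21·27=15435 → min 15435.
Length 4: A₁..A₄: k=1: 0+1584+17·2·21=2298; k=2: 510+6930+17·15·21=12795; k=3: 1408+0+17·22·21=9262 → min 2298 | A₂..A₅: k=2: 0+15435+2·15·27=16245; k=3: 660+12474+2·22·27=14322; k=4: 1584+0+2·21·27=2718 → min 2718.
Top-level splits: k=1: (A₁..A₁)·(A₂..A₅) → 0+2718+17·2·27 = 3636; k=2: (A₁..A₂)·(A₃..A₅) → 510+15435+17·15·27 = 22830; k=3: (A₁..A₃)·(A₄..A₅) → 1408+12474+17·22·27 = 23980; k=4: (A₁..A₄)·(A₅..A₅) → 2298+0+17·21·27 = 11937.
Best split is after A₁, i.e. k = 1.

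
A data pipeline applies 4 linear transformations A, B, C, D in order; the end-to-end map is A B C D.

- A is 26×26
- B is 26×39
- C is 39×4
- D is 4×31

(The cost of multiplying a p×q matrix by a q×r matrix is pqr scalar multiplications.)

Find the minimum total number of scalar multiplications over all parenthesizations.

Adjacent pairs: AB = 26·26·39 = 26364; BC = 26·39·4 = 4056; CD = 39·4·31 = 4836.
Length 3: A..C: k=1: 0+4056+26·26·4=6760; k=2: 26364+0+26·39·4=30420 → min 6760 | B..D: k=2: 0+4836+26·39·31=36270; k=3: 4056+0+26·4·31=7280 → min 7280.
Length 4: A..D: k=1: 0+7280+26·26·31=28236; k=2: 26364+4836+26·39·31=62634; k=3: 6760+0+26·4·31=9984 → min 9984.
Optimal order: ((A (B C)) D) with cost 9984.

9984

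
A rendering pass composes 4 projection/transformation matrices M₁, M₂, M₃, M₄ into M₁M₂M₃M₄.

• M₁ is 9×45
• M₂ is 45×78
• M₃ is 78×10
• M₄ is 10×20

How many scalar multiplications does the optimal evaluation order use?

Adjacent pairs: M₁M₂ = 9·45·78 = 31590; M₂M₃ = 45·78·10 = 35100; M₃M₄ = 78·10·20 = 15600.
Length 3: M₁..M₃: k=1: 0+35100+9·45·10=39150; k=2: 31590+0+9·78·10=38610 → min 38610 | M₂..M₄: k=2: 0+15600+45·78·20=85800; k=3: 35100+0+45·10·20=44100 → min 44100.
Length 4: M₁..M₄: k=1: 0+44100+9·45·20=52200; k=2: 31590+15600+9·78·20=61230; k=3: 38610+0+9·10·20=40410 → min 40410.
Optimal order: (((M₁M₂)M₃)M₄) with cost 40410.

40410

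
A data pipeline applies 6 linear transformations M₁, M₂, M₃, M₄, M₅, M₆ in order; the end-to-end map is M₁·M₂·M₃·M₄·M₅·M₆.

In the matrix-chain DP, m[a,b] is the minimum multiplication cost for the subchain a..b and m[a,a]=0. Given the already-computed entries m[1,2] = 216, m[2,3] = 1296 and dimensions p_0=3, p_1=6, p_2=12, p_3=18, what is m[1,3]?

864

m[1,3] = min over k∈[1,2] of m[1,k]+m[k+1,3]+p_{0}·p_k·p_{3}.
k=1: 0 + 1296 + 3·6·18 = 1620; k=2: 216 + 0 + 3·12·18 = 864.
Minimum: 864 at k=2.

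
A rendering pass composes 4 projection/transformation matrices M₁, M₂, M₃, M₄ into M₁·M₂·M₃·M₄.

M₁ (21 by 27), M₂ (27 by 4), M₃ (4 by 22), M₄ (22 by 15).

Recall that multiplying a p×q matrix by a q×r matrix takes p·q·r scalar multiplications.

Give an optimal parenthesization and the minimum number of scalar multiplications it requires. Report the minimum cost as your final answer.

4848

Adjacent pairs: M₁M₂ = 21·27·4 = 2268; M₂M₃ = 27·4·22 = 2376; M₃M₄ = 4·22·15 = 1320.
Length 3: M₁..M₃: k=1: 0+2376+21·27·22=14850; k=2: 2268+0+21·4·22=4116 → min 4116 | M₂..M₄: k=2: 0+1320+27·4·15=2940; k=3: 2376+0+27·22·15=11286 → min 2940.
Length 4: M₁..M₄: k=1: 0+2940+21·27·15=11445; k=2: 2268+1320+21·4·15=4848; k=3: 4116+0+21·22·15=11046 → min 4848.
Optimal parenthesization: ((M₁·M₂)·(M₃·M₄)) with cost 4848.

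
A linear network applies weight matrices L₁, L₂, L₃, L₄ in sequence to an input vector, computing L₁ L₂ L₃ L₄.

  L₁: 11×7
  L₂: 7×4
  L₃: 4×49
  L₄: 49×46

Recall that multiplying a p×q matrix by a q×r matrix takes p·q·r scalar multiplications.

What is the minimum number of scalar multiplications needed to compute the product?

Adjacent pairs: L₁L₂ = 11·7·4 = 308; L₂L₃ = 7·4·49 = 1372; L₃L₄ = 4·49·46 = 9016.
Length 3: L₁..L₃: k=1: 0+1372+11·7·49=5145; k=2: 308+0+11·4·49=2464 → min 2464 | L₂..L₄: k=2: 0+9016+7·4·46=10304; k=3: 1372+0+7·49·46=17150 → min 10304.
Length 4: L₁..L₄: k=1: 0+10304+11·7·46=13846; k=2: 308+9016+11·4·46=11348; k=3: 2464+0+11·49·46=27258 → min 11348.
Optimal order: ((L₁ L₂) (L₃ L₄)) with cost 11348.

11348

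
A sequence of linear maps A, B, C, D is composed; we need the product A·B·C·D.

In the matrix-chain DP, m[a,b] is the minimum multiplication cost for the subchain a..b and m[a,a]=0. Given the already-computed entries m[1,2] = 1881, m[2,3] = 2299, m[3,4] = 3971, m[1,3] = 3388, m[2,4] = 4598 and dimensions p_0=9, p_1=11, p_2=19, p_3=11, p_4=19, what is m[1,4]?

m[1,4] = min over k∈[1,3] of m[1,k]+m[k+1,4]+p_{0}·p_k·p_{4}.
k=1: 0 + 4598 + 9·11·19 = 6479; k=2: 1881 + 3971 + 9·19·19 = 9101; k=3: 3388 + 0 + 9·11·19 = 5269.
Minimum: 5269 at k=3.

5269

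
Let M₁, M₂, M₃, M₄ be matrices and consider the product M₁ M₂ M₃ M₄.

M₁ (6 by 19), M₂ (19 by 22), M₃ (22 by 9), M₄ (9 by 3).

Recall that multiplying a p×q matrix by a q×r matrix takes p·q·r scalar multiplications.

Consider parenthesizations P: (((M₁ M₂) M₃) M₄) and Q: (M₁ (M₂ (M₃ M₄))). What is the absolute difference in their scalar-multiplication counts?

1668

Order P = (((M₁ M₂) M₃) M₄): (M₁ M₂): 6×19 by 19×22 → 6×22, cost 6·19·22 = 2508; ((M₁ M₂) M₃): 6×22 by 22×9 → 6×9, cost 6·22·9 = 1188; cumulative 3696; (((M₁ M₂) M₃) M₄): 6×9 by 9×3 → 6×3, cost 6·9·3 = 162; cumulative 3858. Total 3858.
Order Q = (M₁ (M₂ (M₃ M₄))): (M₃ M₄): 22×9 by 9×3 → 22×3, cost 22·9·3 = 594; (M₂ (M₃ M₄)): 19×22 by 22×3 → 19×3, cost 19·22·3 = 1254; cumulative 1848; (M₁ (M₂ (M₃ M₄))): 6×19 by 19×3 → 6×3, cost 6·19·3 = 342; cumulative 2190. Total 2190.
Difference: |3858 − 2190| = 1668.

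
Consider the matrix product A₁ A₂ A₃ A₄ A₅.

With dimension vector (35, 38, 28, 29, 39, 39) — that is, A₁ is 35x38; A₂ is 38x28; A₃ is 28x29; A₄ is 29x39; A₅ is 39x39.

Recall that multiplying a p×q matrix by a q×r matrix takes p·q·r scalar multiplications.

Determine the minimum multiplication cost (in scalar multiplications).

149354

Adjacent pairs: A₁A₂ = 35·38·28 = 37240; A₂A₃ = 38·28·29 = 30856; A₃A₄ = 28·29·39 = 31668; A₄A₅ = 29·39·39 = 44109.
Length 3: A₁..A₃: k=1: 0+30856+35·38·29=69426; k=2: 37240+0+35·28·29=65660 → min 65660 | A₂..A₄: k=2: 0+31668+38·28·39=73164; k=3: 30856+0+38·29·39=73834 → min 73164 | A₃..A₅: k=3: 0+44109+28·29·39=75777; k=4: 31668+0+28·39·39=74256 → min 74256.
Length 4: A₁..A₄: k=1: 0+73164+35·38·39=125034; k=2: 37240+31668+35·28·39=107128; k=3: 65660+0+35·29·39=105245 → min 105245 | A₂..A₅: k=2: 0+74256+38·28·39=115752; k=3: 30856+44109+38·29·39=117943; k=4: 73164+0+38·39·39=130962 → min 115752.
Length 5: A₁..A₅: k=1: 0+115752+35·38·39=167622; k=2: 37240+74256+35·28·39=149716; k=3: 65660+44109+35·29·39=149354; k=4: 105245+0+35·39·39=158480 → min 149354.
Optimal order: (((A₁ A₂) A₃) (A₄ A₅)) with cost 149354.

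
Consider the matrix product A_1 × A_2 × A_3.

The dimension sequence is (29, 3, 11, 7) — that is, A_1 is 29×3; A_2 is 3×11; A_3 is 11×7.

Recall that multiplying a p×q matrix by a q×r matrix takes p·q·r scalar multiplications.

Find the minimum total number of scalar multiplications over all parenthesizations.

840

Order (A_1 × (A_2 × A_3)): (A_2 × A_3): 3×11 by 11×7 → 3×7, cost 3·11·7 = 231; (A_1 × (A_2 × A_3)): 29×3 by 3×7 → 29×7, cost 29·3·7 = 609; cumulative 840. Total 840.
Order ((A_1 × A_2) × A_3): (A_1 × A_2): 29×3 by 3×11 → 29×11, cost 29·3·11 = 957; ((A_1 × A_2) × A_3): 29×11 by 11×7 → 29×7, cost 29·11·7 = 2233; cumulative 3190. Total 3190.
Minimum: 840.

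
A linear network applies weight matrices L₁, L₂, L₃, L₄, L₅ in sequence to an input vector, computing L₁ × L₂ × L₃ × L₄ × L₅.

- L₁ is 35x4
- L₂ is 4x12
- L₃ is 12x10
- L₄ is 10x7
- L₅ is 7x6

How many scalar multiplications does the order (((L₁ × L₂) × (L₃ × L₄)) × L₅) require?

6930

(L₁ × L₂): 35×4 by 4×12 → 35×12, cost 35·4·12 = 1680
(L₃ × L₄): 12×10 by 10×7 → 12×7, cost 12·10·7 = 840
((L₁ × L₂) × (L₃ × L₄)): 35×12 by 12×7 → 35×7, cost 35·12·7 = 2940; cumulative 5460
(((L₁ × L₂) × (L₃ × L₄)) × L₅): 35×7 by 7×6 → 35×6, cost 35·7·6 = 1470; cumulative 6930
Total: 6930 scalar multiplications.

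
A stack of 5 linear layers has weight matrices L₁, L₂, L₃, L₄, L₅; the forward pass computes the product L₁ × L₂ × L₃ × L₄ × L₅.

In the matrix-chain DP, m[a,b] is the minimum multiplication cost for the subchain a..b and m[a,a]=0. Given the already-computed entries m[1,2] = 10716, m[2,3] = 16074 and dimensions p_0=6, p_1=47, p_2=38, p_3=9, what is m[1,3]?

m[1,3] = min over k∈[1,2] of m[1,k]+m[k+1,3]+p_{0}·p_k·p_{3}.
k=1: 0 + 16074 + 6·47·9 = 18612; k=2: 10716 + 0 + 6·38·9 = 12768.
Minimum: 12768 at k=2.

12768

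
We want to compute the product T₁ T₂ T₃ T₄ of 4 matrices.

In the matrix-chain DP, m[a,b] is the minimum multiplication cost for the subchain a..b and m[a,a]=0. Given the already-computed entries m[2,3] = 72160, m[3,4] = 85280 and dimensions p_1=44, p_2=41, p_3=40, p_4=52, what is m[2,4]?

163680

m[2,4] = min over k∈[2,3] of m[2,k]+m[k+1,4]+p_{1}·p_k·p_{4}.
k=2: 0 + 85280 + 44·41·52 = 179088; k=3: 72160 + 0 + 44·40·52 = 163680.
Minimum: 163680 at k=3.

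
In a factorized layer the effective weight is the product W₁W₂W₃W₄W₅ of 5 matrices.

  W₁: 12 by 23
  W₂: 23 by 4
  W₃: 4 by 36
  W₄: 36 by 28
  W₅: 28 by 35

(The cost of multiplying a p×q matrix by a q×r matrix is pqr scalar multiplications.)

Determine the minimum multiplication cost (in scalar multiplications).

Adjacent pairs: W₁W₂ = 12·23·4 = 1104; W₂W₃ = 23·4·36 = 3312; W₃W₄ = 4·36·28 = 4032; W₄W₅ = 36·28·35 = 35280.
Length 3: W₁..W₃: k=1: 0+3312+12·23·36=13248; k=2: 1104+0+12·4·36=2832 → min 2832 | W₂..W₄: k=2: 0+4032+23·4·28=6608; k=3: 3312+0+23·36·28=26496 → min 6608 | W₃..W₅: k=3: 0+35280+4·36·35=40320; k=4: 4032+0+4·28·35=7952 → min 7952.
Length 4: W₁..W₄: k=1: 0+6608+12·23·28=14336; k=2: 1104+4032+12·4·28=6480; k=3: 2832+0+12·36·28=14928 → min 6480 | W₂..W₅: k=2: 0+7952+23·4·35=11172; k=3: 3312+35280+23·36·35=67572; k=4: 6608+0+23·28·35=29148 → min 11172.
Length 5: W₁..W₅: k=1: 0+11172+12·23·35=20832; k=2: 1104+7952+12·4·35=10736; k=3: 2832+35280+12·36·35=53232; k=4: 6480+0+12·28·35=18240 → min 10736.
Optimal order: ((W₁W₂)((W₃W₄)W₅)) with cost 10736.

10736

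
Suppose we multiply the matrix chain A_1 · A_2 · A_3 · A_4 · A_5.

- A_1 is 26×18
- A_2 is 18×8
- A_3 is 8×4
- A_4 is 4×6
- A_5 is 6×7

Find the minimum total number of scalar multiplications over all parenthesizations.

3344

Adjacent pairs: A_1A_2 = 26·18·8 = 3744; A_2A_3 = 18·8·4 = 576; A_3A_4 = 8·4·6 = 192; A_4A_5 = 4·6·7 = 168.
Length 3: A_1..A_3: k=1: 0+576+26·18·4=2448; k=2: 3744+0+26·8·4=4576 → min 2448 | A_2..A_4: k=2: 0+192+18·8·6=1056; k=3: 576+0+18·4·6=1008 → min 1008 | A_3..A_5: k=3: 0+168+8·4·7=392; k=4: 192+0+8·6·7=528 → min 392.
Length 4: A_1..A_4: k=1: 0+1008+26·18·6=3816; k=2: 3744+192+26·8·6=5184; k=3: 2448+0+26·4·6=3072 → min 3072 | A_2..A_5: k=2: 0+392+18·8·7=1400; k=3: 576+168+18·4·7=1248; k=4: 1008+0+18·6·7=1764 → min 1248.
Length 5: A_1..A_5: k=1: 0+1248+26·18·7=4524; k=2: 3744+392+26·8·7=5592; k=3: 2448+168+26·4·7=3344; k=4: 3072+0+26·6·7=4164 → min 3344.
Optimal order: ((A_1 · (A_2 · A_3)) · (A_4 · A_5)) with cost 3344.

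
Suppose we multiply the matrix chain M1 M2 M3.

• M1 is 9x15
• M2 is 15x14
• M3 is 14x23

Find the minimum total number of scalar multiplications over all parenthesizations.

Order (M1 (M2 M3)): (M2 M3): 15×14 by 14×23 → 15×23, cost 15·14·23 = 4830; (M1 (M2 M3)): 9×15 by 15×23 → 9×23, cost 9·15·23 = 3105; cumulative 7935. Total 7935.
Order ((M1 M2) M3): (M1 M2): 9×15 by 15×14 → 9×14, cost 9·15·14 = 1890; ((M1 M2) M3): 9×14 by 14×23 → 9×23, cost 9·14·23 = 2898; cumulative 4788. Total 4788.
Minimum: 4788.

4788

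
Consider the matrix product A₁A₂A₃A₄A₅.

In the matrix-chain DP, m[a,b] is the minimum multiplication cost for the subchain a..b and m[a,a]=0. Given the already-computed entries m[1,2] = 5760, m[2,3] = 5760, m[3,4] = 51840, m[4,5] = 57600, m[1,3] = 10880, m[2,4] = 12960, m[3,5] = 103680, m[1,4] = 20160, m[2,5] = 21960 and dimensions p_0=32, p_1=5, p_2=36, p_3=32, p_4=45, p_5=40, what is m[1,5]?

m[1,5] = min over k∈[1,4] of m[1,k]+m[k+1,5]+p_{0}·p_k·p_{5}.
k=1: 0 + 21960 + 32·5·40 = 28360; k=2: 5760 + 103680 + 32·36·40 = 155520; k=3: 10880 + 57600 + 32·32·40 = 109440; k=4: 20160 + 0 + 32·45·40 = 77760.
Minimum: 28360 at k=1.

28360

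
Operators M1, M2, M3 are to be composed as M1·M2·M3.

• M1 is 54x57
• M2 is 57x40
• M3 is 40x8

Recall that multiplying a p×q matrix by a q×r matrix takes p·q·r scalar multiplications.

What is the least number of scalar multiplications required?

Order (M1·(M2·M3)): (M2·M3): 57×40 by 40×8 → 57×8, cost 57·40·8 = 18240; (M1·(M2·M3)): 54×57 by 57×8 → 54×8, cost 54·57·8 = 24624; cumulative 42864. Total 42864.
Order ((M1·M2)·M3): (M1·M2): 54×57 by 57×40 → 54×40, cost 54·57·40 = 123120; ((M1·M2)·M3): 54×40 by 40×8 → 54×8, cost 54·40·8 = 17280; cumulative 140400. Total 140400.
Minimum: 42864.

42864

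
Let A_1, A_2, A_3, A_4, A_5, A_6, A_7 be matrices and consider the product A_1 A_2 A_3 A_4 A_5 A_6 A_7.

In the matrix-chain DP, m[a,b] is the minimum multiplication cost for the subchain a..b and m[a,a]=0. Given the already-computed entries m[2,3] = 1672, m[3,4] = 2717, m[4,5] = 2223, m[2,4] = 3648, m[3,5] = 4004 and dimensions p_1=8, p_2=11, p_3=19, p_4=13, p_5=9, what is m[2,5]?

m[2,5] = min over k∈[2,4] of m[2,k]+m[k+1,5]+p_{1}·p_k·p_{5}.
k=2: 0 + 4004 + 8·11·9 = 4796; k=3: 1672 + 2223 + 8·19·9 = 5263; k=4: 3648 + 0 + 8·13·9 = 4584.
Minimum: 4584 at k=4.

4584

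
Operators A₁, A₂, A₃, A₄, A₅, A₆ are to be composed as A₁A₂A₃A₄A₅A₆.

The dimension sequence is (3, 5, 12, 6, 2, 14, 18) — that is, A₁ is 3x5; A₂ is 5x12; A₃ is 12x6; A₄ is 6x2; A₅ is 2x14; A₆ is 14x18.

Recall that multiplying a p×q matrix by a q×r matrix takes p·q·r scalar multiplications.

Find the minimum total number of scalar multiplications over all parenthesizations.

906

Adjacent pairs: A₁A₂ = 3·5·12 = 180; A₂A₃ = 5·12·6 = 360; A₃A₄ = 12·6·2 = 144; A₄A₅ = 6·2·14 = 168; A₅A₆ = 2·14·18 = 504.
Length 3: A₁..A₃: k=1: 0+360+3·5·6=450; k=2: 180+0+3·12·6=396 → min 396 | A₂..A₄: k=2: 0+144+5·12·2=264; k=3: 360+0+5·6·2=420 → min 264 | A₃..A₅: k=3: 0+168+12·6·14=1176; k=4: 144+0+12·2·14=480 → min 480 | A₄..A₆: k=4: 0+504+6·2·18=720; k=5: 168+0+6·14·18=1680 → min 720.
Length 4: A₁..A₄: k=1: 0+264+3·5·2=294; k=2: 180+144+3·12·2=396; k=3: 396+0+3·6·2=432 → min 294 | A₂..A₅: k=2: 0+480+5·12·14=1320; k=3: 360+168+5·6·14=948; k=4: 264+0+5·2·14=404 → min 404 | A₃..A₆: k=3: 0+720+12·6·18=2016; k=4: 144+504+12·2·18=1080; k=5: 480+0+12·14·18=3504 → min 1080.
Length 5: A₁..A₅: k=1: 0+404+3·5·14=614; k=2: 180+480+3·12·14=1164; k=3: 396+168+3·6·14=816; k=4: 294+0+3·2·14=378 → min 378 | A₂..A₆: k=2: 0+1080+5·12·18=2160; k=3: 360+720+5·6·18=1620; k=4: 264+504+5·2·18=948; k=5: 404+0+5·14·18=1664 → min 948.
Length 6: A₁..A₆: k=1: 0+948+3·5·18=1218; k=2: 180+1080+3·12·18=1908; k=3: 396+720+3·6·18=1440; k=4: 294+504+3·2·18=906; k=5: 378+0+3·14·18=1134 → min 906.
Optimal order: ((A₁(A₂(A₃A₄)))(A₅A₆)) with cost 906.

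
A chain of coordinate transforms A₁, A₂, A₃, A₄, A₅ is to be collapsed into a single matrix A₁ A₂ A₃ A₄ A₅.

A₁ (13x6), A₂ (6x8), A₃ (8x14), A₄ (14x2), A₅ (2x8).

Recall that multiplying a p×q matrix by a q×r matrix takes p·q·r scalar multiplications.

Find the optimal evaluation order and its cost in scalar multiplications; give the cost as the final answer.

684

Adjacent pairs: A₁A₂ = 13·6·8 = 624; A₂A₃ = 6·8·14 = 672; A₃A₄ = 8·14·2 = 224; A₄A₅ = 14·2·8 = 224.
Length 3: A₁..A₃: k=1: 0+672+13·6·14=1764; k=2: 624+0+13·8·14=2080 → min 1764 | A₂..A₄: k=2: 0+224+6·8·2=320; k=3: 672+0+6·14·2=840 → min 320 | A₃..A₅: k=3: 0+224+8·14·8=1120; k=4: 224+0+8·2·8=352 → min 352.
Length 4: A₁..A₄: k=1: 0+320+13·6·2=476; k=2: 624+224+13·8·2=1056; k=3: 1764+0+13·14·2=2128 → min 476 | A₂..A₅: k=2: 0+352+6·8·8=736; k=3: 672+224+6·14·8=1568; k=4: 320+0+6·2·8=416 → min 416.
Length 5: A₁..A₅: k=1: 0+416+13·6·8=1040; k=2: 624+352+13·8·8=1808; k=3: 1764+224+13·14·8=3444; k=4: 476+0+13·2·8=684 → min 684.
Optimal parenthesization: ((A₁ (A₂ (A₃ A₄))) A₅) with cost 684.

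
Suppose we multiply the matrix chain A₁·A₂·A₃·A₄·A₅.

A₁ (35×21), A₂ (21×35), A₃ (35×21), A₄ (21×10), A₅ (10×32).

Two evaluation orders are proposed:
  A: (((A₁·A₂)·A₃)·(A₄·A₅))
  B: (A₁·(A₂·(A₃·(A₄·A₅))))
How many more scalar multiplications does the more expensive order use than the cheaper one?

Order A = (((A₁·A₂)·A₃)·(A₄·A₅)): (A₁·A₂): 35×21 by 21×35 → 35×35, cost 35·21·35 = 25725; ((A₁·A₂)·A₃): 35×35 by 35×21 → 35×21, cost 35·35·21 = 25725; cumulative 51450; (A₄·A₅): 21×10 by 10×32 → 21×32, cost 21·10·32 = 6720; (((A₁·A₂)·A₃)·(A₄·A₅)): 35×21 by 21×32 → 35×32, cost 35·21·32 = 23520; cumulative 81690. Total 81690.
Order B = (A₁·(A₂·(A₃·(A₄·A₅)))): (A₄·A₅): 21×10 by 10×32 → 21×32, cost 21·10·32 = 6720; (A₃·(A₄·A₅)): 35×21 by 21×32 → 35×32, cost 35·21·32 = 23520; cumulative 30240; (A₂·(A₃·(A₄·A₅))): 21×35 by 35×32 → 21×32, cost 21·35·32 = 23520; cumulative 53760; (A₁·(A₂·(A₃·(A₄·A₅)))): 35×21 by 21×32 → 35×32, cost 35·21·32 = 23520; cumulative 77280. Total 77280.
Difference: |81690 − 77280| = 4410.

4410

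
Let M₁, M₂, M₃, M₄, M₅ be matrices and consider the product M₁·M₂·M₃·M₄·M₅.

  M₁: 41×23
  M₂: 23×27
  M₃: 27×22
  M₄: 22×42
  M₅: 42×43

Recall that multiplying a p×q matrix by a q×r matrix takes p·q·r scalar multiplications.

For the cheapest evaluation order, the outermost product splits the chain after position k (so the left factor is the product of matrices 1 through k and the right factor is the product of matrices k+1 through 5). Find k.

Adjacent pairs: M₁M₂ = 41·23·27 = 25461; M₂M₃ = 23·27·22 = 13662; M₃M₄ = 27·22·42 = 24948; M₄M₅ = 22·42·43 = 39732.
Length 3: M₁..M₃: k=1: 0+13662+41·23·22=34408; k=2: 25461+0+41·27·22=49815 → min 34408 | M₂..M₄: k=2: 0+24948+23·27·42=51030; k=3: 13662+0+23·22·42=34914 → min 34914 | M₃..M₅: k=3: 0+39732+27·22·43=65274; k=4: 24948+0+27·42·43=73710 → min 65274.
Length 4: M₁..M₄: k=1: 0+34914+41·23·42=74520; k=2: 25461+24948+41·27·42=96903; k=3: 34408+0+41·22·42=72292 → min 72292 | M₂..M₅: k=2: 0+65274+23·27·43=91977; k=3: 13662+39732+23·22·43=75152; k=4: 34914+0+23·42·43=76452 → min 75152.
Top-level splits: k=1: (M₁..M₁)·(M₂..M₅) → 0+75152+41·23·43 = 115701; k=2: (M₁..M₂)·(M₃..M₅) → 25461+65274+41·27·43 = 138336; k=3: (M₁..M₃)·(M₄..M₅) → 34408+39732+41·22·43 = 112926; k=4: (M₁..M₄)·(M₅..M₅) → 72292+0+41·42·43 = 146338.
Best split is after M₃, i.e. k = 3.

3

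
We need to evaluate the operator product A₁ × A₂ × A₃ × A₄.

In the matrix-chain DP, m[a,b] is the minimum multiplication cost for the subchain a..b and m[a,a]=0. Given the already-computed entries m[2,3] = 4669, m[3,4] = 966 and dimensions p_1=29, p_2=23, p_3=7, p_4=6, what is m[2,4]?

4968

m[2,4] = min over k∈[2,3] of m[2,k]+m[k+1,4]+p_{1}·p_k·p_{4}.
k=2: 0 + 966 + 29·23·6 = 4968; k=3: 4669 + 0 + 29·7·6 = 5887.
Minimum: 4968 at k=2.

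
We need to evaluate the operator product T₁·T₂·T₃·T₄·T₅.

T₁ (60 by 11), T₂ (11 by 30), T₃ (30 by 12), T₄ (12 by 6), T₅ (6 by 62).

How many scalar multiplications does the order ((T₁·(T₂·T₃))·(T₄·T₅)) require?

60984

(T₂·T₃): 11×30 by 30×12 → 11×12, cost 11·30·12 = 3960
(T₁·(T₂·T₃)): 60×11 by 11×12 → 60×12, cost 60·11·12 = 7920; cumulative 11880
(T₄·T₅): 12×6 by 6×62 → 12×62, cost 12·6·62 = 4464
((T₁·(T₂·T₃))·(T₄·T₅)): 60×12 by 12×62 → 60×62, cost 60·12·62 = 44640; cumulative 60984
Total: 60984 scalar multiplications.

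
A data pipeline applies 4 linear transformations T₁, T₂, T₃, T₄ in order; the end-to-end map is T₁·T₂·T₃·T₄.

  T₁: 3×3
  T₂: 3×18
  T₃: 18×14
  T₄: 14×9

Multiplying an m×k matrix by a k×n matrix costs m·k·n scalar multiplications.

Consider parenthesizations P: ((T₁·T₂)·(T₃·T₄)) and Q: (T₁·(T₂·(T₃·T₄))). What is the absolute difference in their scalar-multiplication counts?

81

Order P = ((T₁·T₂)·(T₃·T₄)): (T₁·T₂): 3×3 by 3×18 → 3×18, cost 3·3·18 = 162; (T₃·T₄): 18×14 by 14×9 → 18×9, cost 18·14·9 = 2268; ((T₁·T₂)·(T₃·T₄)): 3×18 by 18×9 → 3×9, cost 3·18·9 = 486; cumulative 2916. Total 2916.
Order Q = (T₁·(T₂·(T₃·T₄))): (T₃·T₄): 18×14 by 14×9 → 18×9, cost 18·14·9 = 2268; (T₂·(T₃·T₄)): 3×18 by 18×9 → 3×9, cost 3·18·9 = 486; cumulative 2754; (T₁·(T₂·(T₃·T₄))): 3×3 by 3×9 → 3×9, cost 3·3·9 = 81; cumulative 2835. Total 2835.
Difference: |2916 − 2835| = 81.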